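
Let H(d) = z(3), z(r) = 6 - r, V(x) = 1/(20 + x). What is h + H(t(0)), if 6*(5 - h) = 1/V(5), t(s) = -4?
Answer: 23/6 ≈ 3.8333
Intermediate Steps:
H(d) = 3 (H(d) = 6 - 1*3 = 6 - 3 = 3)
h = ⅚ (h = 5 - 1/(6*(1/(20 + 5))) = 5 - 1/(6*(1/25)) = 5 - 1/(6*1/25) = 5 - ⅙*25 = 5 - 25/6 = ⅚ ≈ 0.83333)
h + H(t(0)) = ⅚ + 3 = 23/6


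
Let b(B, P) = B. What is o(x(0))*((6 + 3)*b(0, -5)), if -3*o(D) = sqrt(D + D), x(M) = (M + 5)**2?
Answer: 0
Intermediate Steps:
x(M) = (5 + M)**2
o(D) = -sqrt(2)*sqrt(D)/3 (o(D) = -sqrt(D + D)/3 = -sqrt(2)*sqrt(D)/3)
o(x(0))*((6 + 3)*b(0, -5)) = (-sqrt(2)*sqrt((5 + 0)**2)/3)*((6 + 3)*0) = (-sqrt(2)*sqrt(5**2)/3)*(9*0) = -sqrt(2)*sqrt(25)/3*0 = -1/3*sqrt(2)*5*0 = -5*sqrt(2)/3*0 = 0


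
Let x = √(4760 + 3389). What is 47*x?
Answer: 47*√8149 ≈ 4242.8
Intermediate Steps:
x = √8149 ≈ 90.272
47*x = 47*√8149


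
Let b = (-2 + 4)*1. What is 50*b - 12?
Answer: 88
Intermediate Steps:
b = 2 (b = 2*1 = 2)
50*b - 12 = 50*2 - 12 = 100 - 12 = 88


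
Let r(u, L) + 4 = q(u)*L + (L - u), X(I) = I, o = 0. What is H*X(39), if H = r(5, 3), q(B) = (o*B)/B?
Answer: -234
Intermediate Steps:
q(B) = 0 (q(B) = (0*B)/B = 0/B = 0)
r(u, L) = -4 + L - u (r(u, L) = -4 + (0*L + (L - u)) = -4 + (0 + (L - u)) = -4 + (L - u) = -4 + L - u)
H = -6 (H = -4 + 3 - 1*5 = -4 + 3 - 5 = -6)
H*X(39) = -6*39 = -234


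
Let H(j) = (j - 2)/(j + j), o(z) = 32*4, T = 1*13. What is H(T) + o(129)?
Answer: 3339/26 ≈ 128.42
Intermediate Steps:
T = 13
o(z) = 128
H(j) = (-2 + j)/(2*j) (H(j) = (-2 + j)/((2*j)) = (-2 + j)*(1/(2*j)) = (-2 + j)/(2*j))
H(T) + o(129) = (½)*(-2 + 13)/13 + 128 = (½)*(1/13)*11 + 128 = 11/26 + 128 = 3339/26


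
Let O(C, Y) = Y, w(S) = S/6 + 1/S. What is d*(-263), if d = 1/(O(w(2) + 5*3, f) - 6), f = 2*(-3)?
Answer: 263/12 ≈ 21.917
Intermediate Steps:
f = -6
w(S) = 1/S + S/6 (w(S) = S*(⅙) + 1/S = S/6 + 1/S = 1/S + S/6)
d = -1/12 (d = 1/(-6 - 6) = 1/(-12) = -1/12 ≈ -0.083333)
d*(-263) = -1/12*(-263) = 263/12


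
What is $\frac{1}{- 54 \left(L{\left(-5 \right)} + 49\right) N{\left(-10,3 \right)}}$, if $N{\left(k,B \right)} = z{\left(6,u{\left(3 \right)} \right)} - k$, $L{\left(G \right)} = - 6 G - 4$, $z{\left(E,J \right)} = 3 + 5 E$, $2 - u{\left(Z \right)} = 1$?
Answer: $- \frac{1}{174150} \approx -5.7422 \cdot 10^{-6}$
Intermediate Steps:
$u{\left(Z \right)} = 1$ ($u{\left(Z \right)} = 2 - 1 = 1$)
$L{\left(G \right)} = -4 - 6 G$
$N{\left(k,B \right)} = 33 - k$ ($N{\left(k,B \right)} = \left(3 + 5 \cdot 6\right) - k = \left(3 + 30\right) - k = 33 - k$)
$\frac{1}{- 54 \left(L{\left(-5 \right)} + 49\right) N{\left(-10,3 \right)}} = \frac{1}{- 54 \left(\left(-4 - -30\right) + 49\right) \left(33 - -10\right)} = \frac{1}{- 54 \left(\left(-4 + 30\right) + 49\right) \left(33 + 10\right)} = \frac{1}{- 54 \left(26 + 49\right) 43} = \frac{1}{\left(-54\right) 75 \cdot 43} = \frac{1}{\left(-4050\right) 43} = \frac{1}{-174150} = - \frac{1}{174150}$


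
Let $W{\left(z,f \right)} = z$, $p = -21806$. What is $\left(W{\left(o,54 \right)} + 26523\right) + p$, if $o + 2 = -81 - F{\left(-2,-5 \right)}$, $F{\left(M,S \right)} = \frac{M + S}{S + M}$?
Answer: $4633$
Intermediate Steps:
$F{\left(M,S \right)} = 1$ ($F{\left(M,S \right)} = \frac{M + S}{M + S} = 1$)
$o = -84$ ($o = -2 - 82 = -84$)
$\left(W{\left(o,54 \right)} + 26523\right) + p = \left(-84 + 26523\right) - 21806 = 26439 - 21806 = 4633$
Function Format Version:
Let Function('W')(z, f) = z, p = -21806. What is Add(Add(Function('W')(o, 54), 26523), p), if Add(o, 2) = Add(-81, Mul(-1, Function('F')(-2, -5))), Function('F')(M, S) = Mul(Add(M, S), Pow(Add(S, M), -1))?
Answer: 4633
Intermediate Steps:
Function('F')(M, S) = 1 (Function('F')(M, S) = Mul(Add(M, S), Pow(Add(M, S), -1)) = 1)
o = -84 (o = Add(-2, Add(-81, Mul(-1, 1))) = Add(-2, Add(-81, -1)) = Add(-2, -82) = -84)
Add(Add(Function('W')(o, 54), 26523), p) = Add(Add(-84, 26523), -21806) = Add(26439, -21806) = 4633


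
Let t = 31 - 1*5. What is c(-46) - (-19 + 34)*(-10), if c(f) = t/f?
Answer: 3437/23 ≈ 149.43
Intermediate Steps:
t = 26 (t = 31 - 5 = 26)
c(f) = 26/f
c(-46) - (-19 + 34)*(-10) = 26/(-46) - (-19 + 34)*(-10) = 26*(-1/46) - 15*(-10) = -13/23 - 1*(-150) = -13/23 + 150 = 3437/23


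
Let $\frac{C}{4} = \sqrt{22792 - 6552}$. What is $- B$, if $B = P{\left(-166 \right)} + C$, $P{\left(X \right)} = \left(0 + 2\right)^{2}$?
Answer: $-4 - 16 \sqrt{1015} \approx -513.75$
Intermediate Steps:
$C = 16 \sqrt{1015}$ ($C = 4 \sqrt{22792 - 6552} = 4 \sqrt{16240} = 4 \cdot 4 \sqrt{1015} = 16 \sqrt{1015} \approx 509.75$)
$P{\left(X \right)} = 4$ ($P{\left(X \right)} = 2^{2} = 4$)
$B = 4 + 16 \sqrt{1015} \approx 513.75$
$- B = - (4 + 16 \sqrt{1015}) = -4 - 16 \sqrt{1015}$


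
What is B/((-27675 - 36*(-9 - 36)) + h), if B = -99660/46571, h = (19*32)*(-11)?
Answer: 99660/1524874253 ≈ 6.5356e-5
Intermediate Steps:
h = -6688 (h = 608*(-11) = -6688)
B = -99660/46571 (B = -99660*1/46571 = -99660/46571 ≈ -2.1400)
B/((-27675 - 36*(-9 - 36)) + h) = -99660/(46571*((-27675 - 36*(-9 - 36)) - 6688)) = -99660/(46571*((-27675 - 36*(-45)) - 6688)) = -99660/(46571*((-27675 + 1620) - 6688)) = -99660/(46571*(-26055 - 6688)) = -99660/46571/(-32743) = -99660/46571*(-1/32743) = 99660/1524874253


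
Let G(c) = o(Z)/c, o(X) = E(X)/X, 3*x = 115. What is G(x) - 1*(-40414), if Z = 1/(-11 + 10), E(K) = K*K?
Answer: 4647607/115 ≈ 40414.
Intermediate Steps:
x = 115/3 (x = (⅓)*115 = 115/3 ≈ 38.333)
E(K) = K²
Z = -1 (Z = 1/(-1) = -1)
o(X) = X (o(X) = X²/X = X)
G(c) = -1/c
G(x) - 1*(-40414) = -1/115/3 - 1*(-40414) = -1*3/115 + 40414 = -3/115 + 40414 = 4647607/115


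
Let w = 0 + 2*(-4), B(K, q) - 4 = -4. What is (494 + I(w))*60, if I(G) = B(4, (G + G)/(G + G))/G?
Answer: 29640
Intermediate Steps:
B(K, q) = 0 (B(K, q) = 4 - 4 = 0)
w = -8 (w = 0 - 8 = -8)
I(G) = 0 (I(G) = 0/G = 0)
(494 + I(w))*60 = (494 + 0)*60 = 494*60 = 29640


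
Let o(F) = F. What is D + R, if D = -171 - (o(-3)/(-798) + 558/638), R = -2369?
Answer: -215603693/84854 ≈ -2540.9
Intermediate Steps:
D = -14584567/84854 (D = -171 - (-3/(-798) + 558/638) = -171 - (-3*(-1/798) + 558*(1/638)) = -171 - (1/266 + 279/319) = -171 - 1*74533/84854 = -171 - 74533/84854 = -14584567/84854 ≈ -171.88)
D + R = -14584567/84854 - 2369 = -215603693/84854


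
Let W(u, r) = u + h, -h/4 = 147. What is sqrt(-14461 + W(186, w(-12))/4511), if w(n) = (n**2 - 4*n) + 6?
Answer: I*sqrt(294270452203)/4511 ≈ 120.25*I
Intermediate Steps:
h = -588 (h = -4*147 = -588)
w(n) = 6 + n**2 - 4*n
W(u, r) = -588 + u (W(u, r) = u - 588 = -588 + u)
sqrt(-14461 + W(186, w(-12))/4511) = sqrt(-14461 + (-588 + 186)/4511) = sqrt(-14461 - 402*1/4511) = sqrt(-14461 - 402/4511) = sqrt(-65233973/4511) = I*sqrt(294270452203)/4511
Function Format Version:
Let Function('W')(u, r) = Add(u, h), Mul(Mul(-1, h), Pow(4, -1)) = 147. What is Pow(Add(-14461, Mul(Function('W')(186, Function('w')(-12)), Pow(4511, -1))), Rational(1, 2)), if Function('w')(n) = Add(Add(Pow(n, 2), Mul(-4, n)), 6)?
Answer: Mul(Rational(1, 4511), I, Pow(294270452203, Rational(1, 2))) ≈ Mul(120.25, I)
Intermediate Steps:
h = -588 (h = Mul(-4, 147) = -588)
Function('w')(n) = Add(6, Pow(n, 2), Mul(-4, n))
Function('W')(u, r) = Add(-588, u) (Function('W')(u, r) = Add(u, -588) = Add(-588, u))
Pow(Add(-14461, Mul(Function('W')(186, Function('w')(-12)), Pow(4511, -1))), Rational(1, 2)) = Pow(Add(-14461, Mul(Add(-588, 186), Pow(4511, -1))), Rational(1, 2)) = Pow(Add(-14461, Mul(-402, Rational(1, 4511))), Rational(1, 2)) = Pow(Add(-14461, Rational(-402, 4511)), Rational(1, 2)) = Pow(Rational(-65233973, 4511), Rational(1, 2)) = Mul(Rational(1, 4511), I, Pow(294270452203, Rational(1, 2)))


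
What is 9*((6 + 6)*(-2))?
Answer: -216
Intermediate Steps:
9*((6 + 6)*(-2)) = 9*(12*(-2)) = 9*(-24) = -216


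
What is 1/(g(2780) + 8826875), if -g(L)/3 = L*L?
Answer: -1/14358325 ≈ -6.9646e-8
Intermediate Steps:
g(L) = -3*L² (g(L) = -3*L*L = -3*L²)
1/(g(2780) + 8826875) = 1/(-3*2780² + 8826875) = 1/(-3*7728400 + 8826875) = 1/(-23185200 + 8826875) = 1/(-14358325) = -1/14358325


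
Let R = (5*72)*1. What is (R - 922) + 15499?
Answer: 14937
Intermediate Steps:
R = 360 (R = 360*1 = 360)
(R - 922) + 15499 = (360 - 922) + 15499 = -562 + 15499 = 14937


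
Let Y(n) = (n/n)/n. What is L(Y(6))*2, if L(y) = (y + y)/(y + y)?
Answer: 2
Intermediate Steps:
Y(n) = 1/n
L(y) = 1 (L(y) = (2*y)/((2*y)) = (2*y)*(1/(2*y)) = 1)
L(Y(6))*2 = 1*2 = 2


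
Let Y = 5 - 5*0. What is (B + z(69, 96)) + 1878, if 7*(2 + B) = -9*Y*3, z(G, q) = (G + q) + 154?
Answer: 15230/7 ≈ 2175.7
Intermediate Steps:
z(G, q) = 154 + G + q
Y = 5 (Y = 5 + 0 = 5)
B = -149/7 (B = -2 + (-9*5*3)/7 = -2 + (-45*3)/7 = -2 + (⅐)*(-135) = -2 - 135/7 = -149/7 ≈ -21.286)
(B + z(69, 96)) + 1878 = (-149/7 + (154 + 69 + 96)) + 1878 = (-149/7 + 319) + 1878 = 2084/7 + 1878 = 15230/7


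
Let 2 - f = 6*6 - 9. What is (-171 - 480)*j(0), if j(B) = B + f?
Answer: 16275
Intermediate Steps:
f = -25 (f = 2 - (6*6 - 9) = 2 - (36 - 9) = 2 - 1*27 = 2 - 27 = -25)
j(B) = -25 + B (j(B) = B - 25 = -25 + B)
(-171 - 480)*j(0) = (-171 - 480)*(-25 + 0) = -651*(-25) = 16275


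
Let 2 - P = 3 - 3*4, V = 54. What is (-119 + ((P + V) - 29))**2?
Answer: 6889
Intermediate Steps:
P = 11 (P = 2 - (3 - 3*4) = 2 - (3 - 12) = 2 - 1*(-9) = 2 + 9 = 11)
(-119 + ((P + V) - 29))**2 = (-119 + ((11 + 54) - 29))**2 = (-119 + (65 - 29))**2 = (-119 + 36)**2 = (-83)**2 = 6889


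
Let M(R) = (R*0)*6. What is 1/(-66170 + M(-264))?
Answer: -1/66170 ≈ -1.5113e-5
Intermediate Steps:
M(R) = 0 (M(R) = 0*6 = 0)
1/(-66170 + M(-264)) = 1/(-66170 + 0) = 1/(-66170) = -1/66170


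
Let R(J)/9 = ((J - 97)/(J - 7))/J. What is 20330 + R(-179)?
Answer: 112810756/5549 ≈ 20330.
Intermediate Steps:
R(J) = 9*(-97 + J)/(J*(-7 + J)) (R(J) = 9*(((J - 97)/(J - 7))/J) = 9*(((-97 + J)/(-7 + J))/J) = 9*((-97 + J)/(J*(-7 + J))) = 9*(-97 + J)/(J*(-7 + J)))
20330 + R(-179) = 20330 + 9*(-97 - 179)/(-179*(-7 - 179)) = 20330 + 9*(-1/179)*(-276)/(-186) = 20330 + 9*(-1/179)*(-1/186)*(-276) = 20330 - 414/5549 = 112810756/5549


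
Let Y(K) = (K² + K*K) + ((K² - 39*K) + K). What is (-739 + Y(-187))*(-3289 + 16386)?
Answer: 1457355578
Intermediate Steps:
Y(K) = -38*K + 3*K² (Y(K) = (K² + K²) + (K² - 38*K) = 2*K² + (K² - 38*K) = -38*K + 3*K²)
(-739 + Y(-187))*(-3289 + 16386) = (-739 - 187*(-38 + 3*(-187)))*(-3289 + 16386) = (-739 - 187*(-38 - 561))*13097 = (-739 - 187*(-599))*13097 = (-739 + 112013)*13097 = 111274*13097 = 1457355578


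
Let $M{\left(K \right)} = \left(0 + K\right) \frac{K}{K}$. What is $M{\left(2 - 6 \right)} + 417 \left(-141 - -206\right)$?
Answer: $27101$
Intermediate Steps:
$M{\left(K \right)} = K$ ($M{\left(K \right)} = K 1 = K$)
$M{\left(2 - 6 \right)} + 417 \left(-141 - -206\right) = \left(2 - 6\right) + 417 \left(-141 - -206\right) = \left(2 - 6\right) + 417 \left(-141 + 206\right) = -4 + 417 \cdot 65 = -4 + 27105 = 27101$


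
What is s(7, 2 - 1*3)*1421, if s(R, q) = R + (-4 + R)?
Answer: 14210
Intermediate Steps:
s(R, q) = -4 + 2*R
s(7, 2 - 1*3)*1421 = (-4 + 2*7)*1421 = (-4 + 14)*1421 = 10*1421 = 14210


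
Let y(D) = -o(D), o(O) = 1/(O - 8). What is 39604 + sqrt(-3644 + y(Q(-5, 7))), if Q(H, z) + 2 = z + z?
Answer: 39604 + I*sqrt(14577)/2 ≈ 39604.0 + 60.368*I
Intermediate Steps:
o(O) = 1/(-8 + O)
Q(H, z) = -2 + 2*z (Q(H, z) = -2 + (z + z) = -2 + 2*z)
y(D) = -1/(-8 + D)
39604 + sqrt(-3644 + y(Q(-5, 7))) = 39604 + sqrt(-3644 - 1/(-8 + (-2 + 2*7))) = 39604 + sqrt(-3644 - 1/(-8 + (-2 + 14))) = 39604 + sqrt(-3644 - 1/(-8 + 12)) = 39604 + sqrt(-3644 - 1/4) = 39604 + sqrt(-14577/4) = 39604 + I*sqrt(14577)/2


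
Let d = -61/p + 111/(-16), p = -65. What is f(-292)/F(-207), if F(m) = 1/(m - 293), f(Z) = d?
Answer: 155975/52 ≈ 2999.5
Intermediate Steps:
d = -6239/1040 (d = -61/(-65) + 111/(-16) = -61*(-1/65) + 111*(-1/16) = 61/65 - 111/16 = -6239/1040 ≈ -5.9990)
f(Z) = -6239/1040
F(m) = 1/(-293 + m)
f(-292)/F(-207) = -6239/(1040*(1/(-293 - 207))) = -6239/(1040*(1/(-500))) = -6239/(1040*(-1/500)) = -6239/1040*(-500) = 155975/52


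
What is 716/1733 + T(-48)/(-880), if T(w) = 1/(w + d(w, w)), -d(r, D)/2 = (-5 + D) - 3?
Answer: 40323387/97602560 ≈ 0.41314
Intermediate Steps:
d(r, D) = 16 - 2*D (d(r, D) = -2*((-5 + D) - 3) = -2*(-8 + D) = 16 - 2*D)
T(w) = 1/(16 - w) (T(w) = 1/(w + (16 - 2*w)) = 1/(16 - w))
716/1733 + T(-48)/(-880) = 716/1733 + 1/((16 - 1*(-48))*(-880)) = 716*(1/1733) - 1/880/(16 + 48) = 716/1733 - 1/880/64 = 716/1733 + (1/64)*(-1/880) = 716/1733 - 1/56320 = 40323387/97602560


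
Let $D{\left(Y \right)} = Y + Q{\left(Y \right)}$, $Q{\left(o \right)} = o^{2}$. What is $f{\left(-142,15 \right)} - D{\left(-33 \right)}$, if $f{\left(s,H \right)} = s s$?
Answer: $19108$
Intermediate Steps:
$f{\left(s,H \right)} = s^{2}$
$D{\left(Y \right)} = Y + Y^{2}$
$f{\left(-142,15 \right)} - D{\left(-33 \right)} = \left(-142\right)^{2} - - 33 \left(1 - 33\right) = 20164 - \left(-33\right) \left(-32\right) = 20164 - 1056 = 19108$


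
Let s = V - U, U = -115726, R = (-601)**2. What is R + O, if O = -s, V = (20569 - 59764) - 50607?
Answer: 335277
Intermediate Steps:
V = -89802 (V = -39195 - 50607 = -89802)
R = 361201
s = 25924 (s = -89802 - 1*(-115726) = -89802 + 115726 = 25924)
O = -25924 (O = -1*25924 = -25924)
R + O = 361201 - 25924 = 335277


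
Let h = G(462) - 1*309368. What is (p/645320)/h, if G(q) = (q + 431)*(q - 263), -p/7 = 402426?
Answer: 156499/4720193140 ≈ 3.3155e-5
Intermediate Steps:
p = -2816982 (p = -7*402426 = -2816982)
G(q) = (-263 + q)*(431 + q) (G(q) = (431 + q)*(-263 + q) = (-263 + q)*(431 + q))
h = -131661 (h = (-113353 + 462² + 168*462) - 1*309368 = (-113353 + 213444 + 77616) - 309368 = 177707 - 309368 = -131661)
(p/645320)/h = -2816982/645320/(-131661) = -2816982*1/645320*(-1/131661) = -1408491/322660*(-1/131661) = 156499/4720193140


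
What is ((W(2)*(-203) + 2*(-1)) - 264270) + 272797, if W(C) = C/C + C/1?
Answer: 7916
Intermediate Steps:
W(C) = 1 + C (W(C) = 1 + C*1 = 1 + C)
((W(2)*(-203) + 2*(-1)) - 264270) + 272797 = (((1 + 2)*(-203) + 2*(-1)) - 264270) + 272797 = ((3*(-203) - 2) - 264270) + 272797 = ((-609 - 2) - 264270) + 272797 = (-611 - 264270) + 272797 = -264881 + 272797 = 7916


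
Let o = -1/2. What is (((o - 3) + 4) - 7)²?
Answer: 169/4 ≈ 42.250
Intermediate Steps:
o = -½ (o = -1*½ = -½ ≈ -0.50000)
(((o - 3) + 4) - 7)² = (((-½ - 3) + 4) - 7)² = ((-7/2 + 4) - 7)² = (½ - 7)² = (-13/2)² = 169/4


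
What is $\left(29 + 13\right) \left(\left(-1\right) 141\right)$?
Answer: $-5922$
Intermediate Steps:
$\left(29 + 13\right) \left(\left(-1\right) 141\right) = 42 \left(-141\right) = -5922$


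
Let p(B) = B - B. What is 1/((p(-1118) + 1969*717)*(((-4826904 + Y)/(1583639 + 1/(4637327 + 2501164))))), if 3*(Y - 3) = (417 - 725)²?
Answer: -11304792748750/48326487318303338859 ≈ -2.3393e-7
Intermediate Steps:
Y = 94873/3 (Y = 3 + (417 - 725)²/3 = 3 + (⅓)*(-308)² = 3 + (⅓)*94864 = 3 + 94864/3 = 94873/3 ≈ 31624.)
p(B) = 0
1/((p(-1118) + 1969*717)*(((-4826904 + Y)/(1583639 + 1/(4637327 + 2501164))))) = 1/((0 + 1969*717)*(((-4826904 + 94873/3)/(1583639 + 1/(4637327 + 2501164))))) = 1/((0 + 1411773)*((-14385839/(3*(1583639 + 1/7138491))))) = 1/(1411773*((-14385839/(3*(1583639 + 1/7138491))))) = 1/(1411773*((-14385839/(3*11304792748750/7138491)))) = 1/(1411773*((-14385839/3*7138491/11304792748750))) = 1/(1411773*(-34231060742983/11304792748750)) = (1/1411773)*(-11304792748750/34231060742983) = -11304792748750/48326487318303338859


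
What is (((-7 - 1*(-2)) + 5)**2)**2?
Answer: 0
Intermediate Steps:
(((-7 - 1*(-2)) + 5)**2)**2 = (((-7 + 2) + 5)**2)**2 = ((-5 + 5)**2)**2 = (0**2)**2 = 0**2 = 0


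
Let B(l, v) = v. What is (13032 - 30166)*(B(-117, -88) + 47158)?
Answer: -806497380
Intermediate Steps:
(13032 - 30166)*(B(-117, -88) + 47158) = (13032 - 30166)*(-88 + 47158) = -17134*47070 = -806497380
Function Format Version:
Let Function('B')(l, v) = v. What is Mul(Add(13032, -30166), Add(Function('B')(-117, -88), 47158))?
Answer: -806497380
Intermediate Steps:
Mul(Add(13032, -30166), Add(Function('B')(-117, -88), 47158)) = Mul(Add(13032, -30166), Add(-88, 47158)) = Mul(-17134, 47070) = -806497380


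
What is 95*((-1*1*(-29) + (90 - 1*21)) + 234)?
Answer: 31540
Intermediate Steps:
95*((-1*1*(-29) + (90 - 1*21)) + 234) = 95*((-1*(-29) + (90 - 21)) + 234) = 95*((29 + 69) + 234) = 95*(98 + 234) = 95*332 = 31540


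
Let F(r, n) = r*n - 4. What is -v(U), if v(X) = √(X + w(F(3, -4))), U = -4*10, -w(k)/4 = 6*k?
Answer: -2*√86 ≈ -18.547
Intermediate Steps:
F(r, n) = -4 + n*r (F(r, n) = n*r - 4 = -4 + n*r)
w(k) = -24*k
U = -40
v(X) = √(384 + X) (v(X) = √(X - 24*(-4 - 4*3)) = √(X - 24*(-4 - 12)) = √(X - 24*(-16)) = √(X + 384) = √(384 + X))
-v(U) = -√(384 - 40) = -√344 = -2*√86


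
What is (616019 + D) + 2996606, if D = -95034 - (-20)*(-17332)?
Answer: 3170951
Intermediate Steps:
D = -441674 (D = -95034 - 1*346640 = -95034 - 346640 = -441674)
(616019 + D) + 2996606 = (616019 - 441674) + 2996606 = 174345 + 2996606 = 3170951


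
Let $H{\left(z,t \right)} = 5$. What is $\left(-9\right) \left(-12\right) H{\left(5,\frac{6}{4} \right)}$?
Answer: $540$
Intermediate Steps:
$\left(-9\right) \left(-12\right) H{\left(5,\frac{6}{4} \right)} = \left(-9\right) \left(-12\right) 5 = 108 \cdot 5 = 540$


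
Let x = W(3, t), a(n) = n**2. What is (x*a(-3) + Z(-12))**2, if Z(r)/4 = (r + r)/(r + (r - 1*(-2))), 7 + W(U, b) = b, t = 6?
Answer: 2601/121 ≈ 21.496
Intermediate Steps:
W(U, b) = -7 + b
x = -1 (x = -7 + 6 = -1)
Z(r) = 8*r/(2 + 2*r) (Z(r) = 4*((r + r)/(r + (r - 1*(-2)))) = 4*((2*r)/(r + (r + 2))) = 4*((2*r)/(r + (2 + r))) = 4*((2*r)/(2 + 2*r)) = 4*(2*r/(2 + 2*r)) = 8*r/(2 + 2*r))
(x*a(-3) + Z(-12))**2 = (-1*(-3)**2 + 4*(-12)/(1 - 12))**2 = (-1*9 + 4*(-12)/(-11))**2 = (-9 + 4*(-12)*(-1/11))**2 = (-9 + 48/11)**2 = (-51/11)**2 = 2601/121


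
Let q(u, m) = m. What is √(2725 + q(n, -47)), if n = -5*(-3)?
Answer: √2678 ≈ 51.749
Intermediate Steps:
n = 15
√(2725 + q(n, -47)) = √(2725 - 47) = √2678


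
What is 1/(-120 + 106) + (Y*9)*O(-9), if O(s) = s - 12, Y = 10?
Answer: -26461/14 ≈ -1890.1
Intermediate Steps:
O(s) = -12 + s
1/(-120 + 106) + (Y*9)*O(-9) = 1/(-120 + 106) + (10*9)*(-12 - 9) = 1/(-14) + 90*(-21) = -1/14 - 1890 = -26461/14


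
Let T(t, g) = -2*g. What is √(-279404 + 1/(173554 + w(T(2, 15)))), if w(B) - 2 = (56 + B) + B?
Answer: I*√525983211256929/43388 ≈ 528.59*I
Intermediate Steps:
w(B) = 58 + 2*B (w(B) = 2 + ((56 + B) + B) = 2 + (56 + 2*B) = 58 + 2*B)
√(-279404 + 1/(173554 + w(T(2, 15)))) = √(-279404 + 1/(173554 + (58 + 2*(-2*15)))) = √(-279404 + 1/(173554 + (58 + 2*(-30)))) = √(-279404 + 1/(173554 + (58 - 60))) = √(-279404 + 1/(173554 - 2)) = √(-279404 + 1/173552) = √(-48491123007/173552) = I*√525983211256929/43388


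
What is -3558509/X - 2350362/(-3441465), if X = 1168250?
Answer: -633378251279/268032765750 ≈ -2.3631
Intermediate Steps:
-3558509/X - 2350362/(-3441465) = -3558509/1168250 - 2350362/(-3441465) = -3558509*1/1168250 - 2350362*(-1/3441465) = -3558509/1168250 + 783454/1147155 = -633378251279/268032765750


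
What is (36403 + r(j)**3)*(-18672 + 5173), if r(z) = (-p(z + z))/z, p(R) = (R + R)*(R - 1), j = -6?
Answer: -2389471489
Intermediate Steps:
p(R) = 2*R*(-1 + R) (p(R) = (2*R)*(-1 + R) = 2*R*(-1 + R))
r(z) = 4 - 8*z (r(z) = (-2*(z + z)*(-1 + (z + z)))/z = (-2*2*z*(-1 + 2*z))/z = (-4*z*(-1 + 2*z))/z = 4 - 8*z)
(36403 + r(j)**3)*(-18672 + 5173) = (36403 + (4 - 8*(-6))**3)*(-18672 + 5173) = (36403 + (4 + 48)**3)*(-13499) = (36403 + 52**3)*(-13499) = (36403 + 140608)*(-13499) = 177011*(-13499) = -2389471489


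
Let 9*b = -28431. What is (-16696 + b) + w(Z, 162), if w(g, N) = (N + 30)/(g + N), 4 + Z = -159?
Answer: -20047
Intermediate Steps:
Z = -163 (Z = -4 - 159 = -163)
w(g, N) = (30 + N)/(N + g)
b = -3159 (b = (1/9)*(-28431) = -3159)
(-16696 + b) + w(Z, 162) = (-16696 - 3159) + (30 + 162)/(162 - 163) = -19855 + 192/(-1) = -19855 - 1*192 = -19855 - 192 = -20047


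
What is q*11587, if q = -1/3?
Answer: -11587/3 ≈ -3862.3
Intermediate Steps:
q = -1/3 (q = -1*1/3 = -1/3 ≈ -0.33333)
q*11587 = -1/3*11587 = -11587/3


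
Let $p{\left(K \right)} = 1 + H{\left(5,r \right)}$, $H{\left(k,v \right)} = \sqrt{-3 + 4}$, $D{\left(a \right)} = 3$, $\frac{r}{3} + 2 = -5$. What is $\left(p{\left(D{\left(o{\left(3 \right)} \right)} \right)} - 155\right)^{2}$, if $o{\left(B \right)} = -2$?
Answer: $23409$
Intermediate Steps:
$r = -21$ ($r = -6 + 3 \left(-5\right) = -6 - 15 = -21$)
$H{\left(k,v \right)} = 1$ ($H{\left(k,v \right)} = \sqrt{1} = 1$)
$p{\left(K \right)} = 2$ ($p{\left(K \right)} = 1 + 1 = 2$)
$\left(p{\left(D{\left(o{\left(3 \right)} \right)} \right)} - 155\right)^{2} = \left(2 - 155\right)^{2} = \left(-153\right)^{2} = 23409$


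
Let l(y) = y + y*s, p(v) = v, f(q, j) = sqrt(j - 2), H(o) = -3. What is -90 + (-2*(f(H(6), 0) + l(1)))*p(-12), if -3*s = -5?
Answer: -26 + 24*I*sqrt(2) ≈ -26.0 + 33.941*I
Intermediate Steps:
s = 5/3 (s = -1/3*(-5) = 5/3 ≈ 1.6667)
f(q, j) = sqrt(-2 + j)
l(y) = 8*y/3 (l(y) = y + y*(5/3) = y + 5*y/3 = 8*y/3)
-90 + (-2*(f(H(6), 0) + l(1)))*p(-12) = -90 - 2*(sqrt(-2 + 0) + (8/3)*1)*(-12) = -90 - 2*(sqrt(-2) + 8/3)*(-12) = -90 - 2*(I*sqrt(2) + 8/3)*(-12) = -90 - 2*(8/3 + I*sqrt(2))*(-12) = -90 + (-16/3 - 2*I*sqrt(2))*(-12) = -90 + (64 + 24*I*sqrt(2)) = -26 + 24*I*sqrt(2)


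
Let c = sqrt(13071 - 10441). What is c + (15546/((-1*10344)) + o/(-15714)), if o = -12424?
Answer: -9647999/13545468 + sqrt(2630) ≈ 50.571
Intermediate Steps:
c = sqrt(2630) ≈ 51.284
c + (15546/((-1*10344)) + o/(-15714)) = sqrt(2630) + (15546/((-1*10344)) - 12424/(-15714)) = sqrt(2630) + (15546/(-10344) - 12424*(-1/15714)) = sqrt(2630) + (15546*(-1/10344) + 6212/7857) = sqrt(2630) + (-2591/1724 + 6212/7857) = sqrt(2630) - 9647999/13545468 = -9647999/13545468 + sqrt(2630)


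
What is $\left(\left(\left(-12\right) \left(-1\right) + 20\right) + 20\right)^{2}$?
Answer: $2704$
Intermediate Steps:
$\left(\left(\left(-12\right) \left(-1\right) + 20\right) + 20\right)^{2} = \left(\left(12 + 20\right) + 20\right)^{2} = \left(32 + 20\right)^{2} = 52^{2} = 2704$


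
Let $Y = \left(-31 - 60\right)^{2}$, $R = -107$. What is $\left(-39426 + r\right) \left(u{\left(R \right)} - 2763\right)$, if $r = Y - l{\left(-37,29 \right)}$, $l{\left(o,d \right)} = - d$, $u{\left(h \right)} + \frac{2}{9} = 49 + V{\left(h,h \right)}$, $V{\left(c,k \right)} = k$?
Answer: $\frac{263355452}{3} \approx 8.7785 \cdot 10^{7}$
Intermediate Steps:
$u{\left(h \right)} = \frac{439}{9} + h$ ($u{\left(h \right)} = - \frac{2}{9} + \left(49 + h\right) = \frac{439}{9} + h$)
$Y = 8281$ ($Y = \left(-91\right)^{2} = 8281$)
$r = 8310$ ($r = 8281 - \left(-1\right) 29 = 8281 - -29 = 8281 + 29 = 8310$)
$\left(-39426 + r\right) \left(u{\left(R \right)} - 2763\right) = \left(-39426 + 8310\right) \left(\left(\frac{439}{9} - 107\right) - 2763\right) = - 31116 \left(- \frac{524}{9} - 2763\right) = \left(-31116\right) \left(- \frac{25391}{9}\right) = \frac{263355452}{3}$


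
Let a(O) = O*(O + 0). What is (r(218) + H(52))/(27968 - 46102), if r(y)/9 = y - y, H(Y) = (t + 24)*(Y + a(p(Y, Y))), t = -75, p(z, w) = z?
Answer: 70278/9067 ≈ 7.7510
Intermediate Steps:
a(O) = O**2 (a(O) = O*O = O**2)
H(Y) = -51*Y - 51*Y**2 (H(Y) = (-75 + 24)*(Y + Y**2) = -51*(Y + Y**2) = -51*Y - 51*Y**2)
r(y) = 0 (r(y) = 9*(y - y) = 9*0 = 0)
(r(218) + H(52))/(27968 - 46102) = (0 + 51*52*(-1 - 1*52))/(27968 - 46102) = (0 + 51*52*(-1 - 52))/(-18134) = (0 + 51*52*(-53))*(-1/18134) = (0 - 140556)*(-1/18134) = -140556*(-1/18134) = 70278/9067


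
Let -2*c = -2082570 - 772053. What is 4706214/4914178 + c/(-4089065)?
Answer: 12229952177463/20094393263570 ≈ 0.60863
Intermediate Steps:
c = 2854623/2 (c = -(-2082570 - 772053)/2 = -½*(-2854623) = 2854623/2 ≈ 1.4273e+6)
4706214/4914178 + c/(-4089065) = 4706214/4914178 + (2854623/2)/(-4089065) = 4706214*(1/4914178) + (2854623/2)*(-1/4089065) = 2353107/2457089 - 2854623/8178130 = 12229952177463/20094393263570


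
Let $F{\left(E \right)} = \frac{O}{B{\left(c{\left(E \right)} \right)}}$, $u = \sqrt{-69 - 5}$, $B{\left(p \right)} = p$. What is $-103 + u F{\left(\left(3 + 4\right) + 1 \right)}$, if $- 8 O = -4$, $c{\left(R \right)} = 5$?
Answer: $-103 + \frac{i \sqrt{74}}{10} \approx -103.0 + 0.86023 i$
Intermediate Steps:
$O = \frac{1}{2}$ ($O = \left(- \frac{1}{8}\right) \left(-4\right) = \frac{1}{2} \approx 0.5$)
$u = i \sqrt{74}$ ($u = \sqrt{-74} = i \sqrt{74} \approx 8.6023 i$)
$F{\left(E \right)} = \frac{1}{10}$ ($F{\left(E \right)} = \frac{1}{2 \cdot 5} = \frac{1}{2} \cdot \frac{1}{5} = \frac{1}{10}$)
$-103 + u F{\left(\left(3 + 4\right) + 1 \right)} = -103 + i \sqrt{74} \cdot \frac{1}{10} = -103 + \frac{i \sqrt{74}}{10}$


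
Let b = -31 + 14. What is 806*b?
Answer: -13702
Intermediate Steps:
b = -17
806*b = 806*(-17) = -13702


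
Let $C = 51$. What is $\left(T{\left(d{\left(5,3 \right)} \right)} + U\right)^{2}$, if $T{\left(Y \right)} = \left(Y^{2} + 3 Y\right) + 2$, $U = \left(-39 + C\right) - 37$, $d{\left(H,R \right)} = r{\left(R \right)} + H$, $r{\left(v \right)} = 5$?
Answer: $11449$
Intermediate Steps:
$d{\left(H,R \right)} = 5 + H$
$U = -25$ ($U = \left(-39 + 51\right) - 37 = 12 - 37 = -25$)
$T{\left(Y \right)} = 2 + Y^{2} + 3 Y$
$\left(T{\left(d{\left(5,3 \right)} \right)} + U\right)^{2} = \left(\left(2 + \left(5 + 5\right)^{2} + 3 \left(5 + 5\right)\right) - 25\right)^{2} = \left(\left(2 + 10^{2} + 3 \cdot 10\right) - 25\right)^{2} = \left(\left(2 + 100 + 30\right) - 25\right)^{2} = \left(132 - 25\right)^{2} = 107^{2} = 11449$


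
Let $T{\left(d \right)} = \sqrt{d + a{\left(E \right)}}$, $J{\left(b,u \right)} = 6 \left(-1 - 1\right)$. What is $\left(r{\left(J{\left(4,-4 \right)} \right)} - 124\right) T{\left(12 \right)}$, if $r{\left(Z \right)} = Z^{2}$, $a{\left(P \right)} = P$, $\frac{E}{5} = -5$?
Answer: $20 i \sqrt{13} \approx 72.111 i$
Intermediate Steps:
$E = -25$ ($E = 5 \left(-5\right) = -25$)
$J{\left(b,u \right)} = -12$ ($J{\left(b,u \right)} = 6 \left(-2\right) = -12$)
$T{\left(d \right)} = \sqrt{-25 + d}$ ($T{\left(d \right)} = \sqrt{d - 25} = \sqrt{-25 + d}$)
$\left(r{\left(J{\left(4,-4 \right)} \right)} - 124\right) T{\left(12 \right)} = \left(\left(-12\right)^{2} - 124\right) \sqrt{-25 + 12} = \left(144 - 124\right) \sqrt{-13} = 20 i \sqrt{13}$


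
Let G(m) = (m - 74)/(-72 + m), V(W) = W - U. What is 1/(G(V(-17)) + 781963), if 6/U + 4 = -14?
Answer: 133/104001215 ≈ 1.2788e-6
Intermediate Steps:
U = -⅓ (U = 6/(-4 - 14) = 6/(-18) = 6*(-1/18) = -⅓ ≈ -0.33333)
V(W) = ⅓ + W (V(W) = W - 1*(-⅓) = W + ⅓ = ⅓ + W)
G(m) = (-74 + m)/(-72 + m)
1/(G(V(-17)) + 781963) = 1/((-74 + (⅓ - 17))/(-72 + (⅓ - 17)) + 781963) = 1/((-74 - 50/3)/(-72 - 50/3) + 781963) = 1/(-272/3/(-266/3) + 781963) = 1/(-3/266*(-272/3) + 781963) = 1/(136/133 + 781963) = 1/(104001215/133) = 133/104001215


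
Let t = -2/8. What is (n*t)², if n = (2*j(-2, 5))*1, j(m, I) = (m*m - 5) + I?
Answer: 4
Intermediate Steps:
j(m, I) = -5 + I + m² (j(m, I) = (m² - 5) + I = (-5 + m²) + I = -5 + I + m²)
t = -¼ (t = (⅛)*(-2) = -¼ ≈ -0.25000)
n = 8 (n = (2*(-5 + 5 + (-2)²))*1 = (2*(-5 + 5 + 4))*1 = (2*4)*1 = 8*1 = 8)
(n*t)² = (8*(-¼))² = (-2)² = 4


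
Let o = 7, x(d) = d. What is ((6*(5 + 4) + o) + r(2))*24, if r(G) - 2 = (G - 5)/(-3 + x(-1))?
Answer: 1530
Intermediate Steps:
r(G) = 13/4 - G/4 (r(G) = 2 + (G - 5)/(-3 - 1) = 2 + (-5 + G)/(-4) = 2 + (-5 + G)*(-¼) = 2 + (5/4 - G/4) = 13/4 - G/4)
((6*(5 + 4) + o) + r(2))*24 = ((6*(5 + 4) + 7) + (13/4 - ¼*2))*24 = ((6*9 + 7) + (13/4 - ½))*24 = ((54 + 7) + 11/4)*24 = (61 + 11/4)*24 = (255/4)*24 = 1530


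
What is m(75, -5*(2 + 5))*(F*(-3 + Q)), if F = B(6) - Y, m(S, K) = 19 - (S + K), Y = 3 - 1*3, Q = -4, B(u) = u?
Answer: 882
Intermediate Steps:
Y = 0 (Y = 3 - 3 = 0)
m(S, K) = 19 - K - S (m(S, K) = 19 - (K + S) = 19 + (-K - S) = 19 - K - S)
F = 6 (F = 6 - 1*0 = 6 + 0 = 6)
m(75, -5*(2 + 5))*(F*(-3 + Q)) = (19 - (-5)*(2 + 5) - 1*75)*(6*(-3 - 4)) = (19 - (-5)*7 - 75)*(6*(-7)) = (19 - 1*(-35) - 75)*(-42) = (19 + 35 - 75)*(-42) = -21*(-42) = 882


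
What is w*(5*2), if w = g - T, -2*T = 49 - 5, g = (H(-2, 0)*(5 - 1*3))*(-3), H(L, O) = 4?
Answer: -20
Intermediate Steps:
g = -24 (g = (4*(5 - 1*3))*(-3) = (4*(5 - 3))*(-3) = (4*2)*(-3) = 8*(-3) = -24)
T = -22 (T = -(49 - 5)/2 = -½*44 = -22)
w = -2 (w = -24 - 1*(-22) = -24 + 22 = -2)
w*(5*2) = -10*2 = -2*10 = -20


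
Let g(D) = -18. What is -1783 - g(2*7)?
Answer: -1765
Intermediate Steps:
-1783 - g(2*7) = -1783 - 1*(-18) = -1783 + 18 = -1765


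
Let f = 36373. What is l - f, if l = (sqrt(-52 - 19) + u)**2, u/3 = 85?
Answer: 28581 + 510*I*sqrt(71) ≈ 28581.0 + 4297.3*I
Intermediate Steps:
u = 255 (u = 3*85 = 255)
l = (255 + I*sqrt(71))**2 (l = (sqrt(-52 - 19) + 255)**2 = (sqrt(-71) + 255)**2 = (I*sqrt(71) + 255)**2 = (255 + I*sqrt(71))**2 ≈ 64954.0 + 4297.3*I)
l - f = (255 + I*sqrt(71))**2 - 1*36373 = (255 + I*sqrt(71))**2 - 36373 = -36373 + (255 + I*sqrt(71))**2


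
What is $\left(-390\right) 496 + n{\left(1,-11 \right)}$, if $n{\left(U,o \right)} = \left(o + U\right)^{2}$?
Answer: $-193340$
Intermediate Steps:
$n{\left(U,o \right)} = \left(U + o\right)^{2}$
$\left(-390\right) 496 + n{\left(1,-11 \right)} = \left(-390\right) 496 + \left(1 - 11\right)^{2} = -193440 + \left(-10\right)^{2} = -193440 + 100 = -193340$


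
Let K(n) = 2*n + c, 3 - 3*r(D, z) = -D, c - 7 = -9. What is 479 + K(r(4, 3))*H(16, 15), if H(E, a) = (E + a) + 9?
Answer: 1757/3 ≈ 585.67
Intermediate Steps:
c = -2 (c = 7 - 9 = -2)
H(E, a) = 9 + E + a
r(D, z) = 1 + D/3 (r(D, z) = 1 - (-1)*D/3 = 1 + D/3)
K(n) = -2 + 2*n (K(n) = 2*n - 2 = -2 + 2*n)
479 + K(r(4, 3))*H(16, 15) = 479 + (-2 + 2*(1 + (⅓)*4))*(9 + 16 + 15) = 479 + (-2 + 2*(1 + 4/3))*40 = 479 + (-2 + 2*(7/3))*40 = 479 + (-2 + 14/3)*40 = 479 + (8/3)*40 = 479 + 320/3 = 1757/3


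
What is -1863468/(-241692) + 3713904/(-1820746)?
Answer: 103970042565/18335822593 ≈ 5.6703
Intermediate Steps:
-1863468/(-241692) + 3713904/(-1820746) = -1863468*(-1/241692) + 3713904*(-1/1820746) = 155289/20141 - 1856952/910373 = 103970042565/18335822593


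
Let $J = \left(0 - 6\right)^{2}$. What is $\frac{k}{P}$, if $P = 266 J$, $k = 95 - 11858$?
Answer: $- \frac{1307}{1064} \approx -1.2284$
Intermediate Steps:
$k = -11763$ ($k = 95 - 11858 = -11763$)
$J = 36$ ($J = \left(-6\right)^{2} = 36$)
$P = 9576$ ($P = 266 \cdot 36 = 9576$)
$\frac{k}{P} = - \frac{11763}{9576} = \left(-11763\right) \frac{1}{9576} = - \frac{1307}{1064}$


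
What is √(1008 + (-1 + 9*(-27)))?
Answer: 2*√191 ≈ 27.641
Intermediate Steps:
√(1008 + (-1 + 9*(-27))) = √(1008 + (-1 - 243)) = √(1008 - 244) = √764 = 2*√191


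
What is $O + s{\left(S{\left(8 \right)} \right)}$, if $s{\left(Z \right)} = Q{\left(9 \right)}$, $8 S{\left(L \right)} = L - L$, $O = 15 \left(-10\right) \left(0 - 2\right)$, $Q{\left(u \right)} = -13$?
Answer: $287$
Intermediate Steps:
$O = 300$ ($O = - 150 \left(0 - 2\right) = \left(-150\right) \left(-2\right) = 300$)
$S{\left(L \right)} = 0$ ($S{\left(L \right)} = \frac{L - L}{8} = \frac{1}{8} \cdot 0 = 0$)
$s{\left(Z \right)} = -13$
$O + s{\left(S{\left(8 \right)} \right)} = 300 - 13 = 287$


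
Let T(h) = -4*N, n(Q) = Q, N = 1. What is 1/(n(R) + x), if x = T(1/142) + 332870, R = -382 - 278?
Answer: 1/332206 ≈ 3.0102e-6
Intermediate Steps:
R = -660
T(h) = -4 (T(h) = -4*1 = -4)
x = 332866 (x = -4 + 332870 = 332866)
1/(n(R) + x) = 1/(-660 + 332866) = 1/332206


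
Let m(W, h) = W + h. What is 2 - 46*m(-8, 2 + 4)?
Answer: 94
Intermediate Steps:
2 - 46*m(-8, 2 + 4) = 2 - 46*(-8 + (2 + 4)) = 2 - 46*(-8 + 6) = 2 - 46*(-2) = 2 + 92 = 94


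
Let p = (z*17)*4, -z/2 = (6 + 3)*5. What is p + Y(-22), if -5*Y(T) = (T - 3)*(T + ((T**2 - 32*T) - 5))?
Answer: -315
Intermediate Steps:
z = -90 (z = -2*(6 + 3)*5 = -18*5 = -2*45 = -90)
Y(T) = -(-3 + T)*(-5 + T**2 - 31*T)/5 (Y(T) = -(T - 3)*(T + ((T**2 - 32*T) - 5))/5 = -(-3 + T)*(T + (-5 + T**2 - 32*T))/5 = -(-3 + T)*(-5 + T**2 - 31*T)/5)
p = -6120 (p = -90*17*4 = -1530*4 = -6120)
p + Y(-22) = -6120 + (-3 - 88/5*(-22) - 1/5*(-22)**3 + (34/5)*(-22)**2) = -6120 + (-3 + 1936/5 - 1/5*(-10648) + (34/5)*484) = -6120 + (-3 + 1936/5 + 10648/5 + 16456/5) = -6120 + 5805 = -315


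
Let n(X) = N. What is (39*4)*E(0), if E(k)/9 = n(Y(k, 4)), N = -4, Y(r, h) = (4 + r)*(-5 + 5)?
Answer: -5616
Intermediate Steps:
Y(r, h) = 0 (Y(r, h) = (4 + r)*0 = 0)
n(X) = -4
E(k) = -36 (E(k) = 9*(-4) = -36)
(39*4)*E(0) = (39*4)*(-36) = 156*(-36) = -5616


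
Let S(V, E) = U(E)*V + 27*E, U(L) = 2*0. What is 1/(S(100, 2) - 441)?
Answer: -1/387 ≈ -0.0025840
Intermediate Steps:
U(L) = 0
S(V, E) = 27*E (S(V, E) = 0*V + 27*E = 0 + 27*E = 27*E)
1/(S(100, 2) - 441) = 1/(27*2 - 441) = 1/(54 - 441) = 1/(-387) = -1/387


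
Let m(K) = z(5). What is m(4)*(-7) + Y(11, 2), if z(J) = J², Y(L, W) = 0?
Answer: -175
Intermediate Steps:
m(K) = 25 (m(K) = 5² = 25)
m(4)*(-7) + Y(11, 2) = 25*(-7) + 0 = -175 + 0 = -175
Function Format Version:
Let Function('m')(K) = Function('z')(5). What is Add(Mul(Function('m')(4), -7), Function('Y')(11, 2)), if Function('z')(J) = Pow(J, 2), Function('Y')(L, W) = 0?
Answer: -175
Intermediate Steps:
Function('m')(K) = 25 (Function('m')(K) = Pow(5, 2) = 25)
Add(Mul(Function('m')(4), -7), Function('Y')(11, 2)) = Add(Mul(25, -7), 0) = Add(-175, 0) = -175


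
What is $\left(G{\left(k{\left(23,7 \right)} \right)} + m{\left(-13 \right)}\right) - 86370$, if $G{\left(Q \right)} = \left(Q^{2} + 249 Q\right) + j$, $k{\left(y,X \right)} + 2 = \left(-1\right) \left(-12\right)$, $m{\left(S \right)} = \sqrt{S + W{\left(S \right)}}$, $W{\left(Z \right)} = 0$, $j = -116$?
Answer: $-83896 + i \sqrt{13} \approx -83896.0 + 3.6056 i$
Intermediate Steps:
$m{\left(S \right)} = \sqrt{S}$ ($m{\left(S \right)} = \sqrt{S + 0} = \sqrt{S}$)
$k{\left(y,X \right)} = 10$ ($k{\left(y,X \right)} = -2 - -12 = -2 + 12 = 10$)
$G{\left(Q \right)} = -116 + Q^{2} + 249 Q$ ($G{\left(Q \right)} = \left(Q^{2} + 249 Q\right) - 116 = -116 + Q^{2} + 249 Q$)
$\left(G{\left(k{\left(23,7 \right)} \right)} + m{\left(-13 \right)}\right) - 86370 = \left(\left(-116 + 10^{2} + 249 \cdot 10\right) + \sqrt{-13}\right) - 86370 = \left(\left(-116 + 100 + 2490\right) + i \sqrt{13}\right) - 86370 = \left(2474 + i \sqrt{13}\right) - 86370 = -83896 + i \sqrt{13}$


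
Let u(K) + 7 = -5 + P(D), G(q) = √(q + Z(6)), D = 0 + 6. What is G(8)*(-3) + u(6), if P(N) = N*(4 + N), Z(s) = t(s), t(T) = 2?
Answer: 48 - 3*√10 ≈ 38.513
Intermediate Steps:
D = 6
Z(s) = 2
G(q) = √(2 + q) (G(q) = √(q + 2) = √(2 + q))
u(K) = 48 (u(K) = -7 + (-5 + 6*(4 + 6)) = -7 + (-5 + 6*10) = -7 + (-5 + 60) = -7 + 55 = 48)
G(8)*(-3) + u(6) = √(2 + 8)*(-3) + 48 = √10*(-3) + 48 = -3*√10 + 48 = 48 - 3*√10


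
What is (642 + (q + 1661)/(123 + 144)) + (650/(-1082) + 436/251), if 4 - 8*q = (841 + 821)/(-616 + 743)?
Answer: 11959880300129/18418148076 ≈ 649.35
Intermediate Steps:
q = -577/508 (q = ½ - (841 + 821)/(8*(-616 + 743)) = ½ - 831/(4*127) = ½ - ⅛*1662/127 = ½ - 831/508 = -577/508 ≈ -1.1358)
(642 + (q + 1661)/(123 + 144)) + (650/(-1082) + 436/251) = (642 + (-577/508 + 1661)/(123 + 144)) + (650/(-1082) + 436/251) = (642 + (843211/508)/267) + (650*(-1/1082) + 436*(1/251)) = (642 + (843211/508)*(1/267)) + (-325/541 + 436/251) = (642 + 843211/135636) + 154301/135791 = 87921523/135636 + 154301/135791 = 11959880300129/18418148076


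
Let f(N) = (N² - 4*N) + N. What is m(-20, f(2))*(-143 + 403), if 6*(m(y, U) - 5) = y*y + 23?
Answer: 19630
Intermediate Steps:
f(N) = N² - 3*N
m(y, U) = 53/6 + y²/6 (m(y, U) = 5 + (y*y + 23)/6 = 5 + (y² + 23)/6 = 5 + (23 + y²)/6 = 5 + (23/6 + y²/6) = 53/6 + y²/6)
m(-20, f(2))*(-143 + 403) = (53/6 + (⅙)*(-20)²)*(-143 + 403) = (53/6 + (⅙)*400)*260 = (53/6 + 200/3)*260 = (151/2)*260 = 19630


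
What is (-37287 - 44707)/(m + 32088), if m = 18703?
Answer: -81994/50791 ≈ -1.6143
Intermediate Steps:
(-37287 - 44707)/(m + 32088) = (-37287 - 44707)/(18703 + 32088) = -81994/50791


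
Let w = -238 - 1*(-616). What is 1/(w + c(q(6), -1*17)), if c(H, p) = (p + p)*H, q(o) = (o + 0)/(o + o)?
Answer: 1/361 ≈ 0.0027701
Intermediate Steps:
q(o) = 1/2 (q(o) = o/((2*o)) = o*(1/(2*o)) = 1/2)
c(H, p) = 2*H*p (c(H, p) = (2*p)*H = 2*H*p)
w = 378 (w = -238 + 616 = 378)
1/(w + c(q(6), -1*17)) = 1/(378 + 2*(1/2)*(-1*17)) = 1/(378 + 2*(1/2)*(-17)) = 1/(378 - 17) = 1/361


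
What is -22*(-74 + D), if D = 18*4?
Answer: 44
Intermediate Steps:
D = 72
-22*(-74 + D) = -22*(-74 + 72) = -22*(-2) = 44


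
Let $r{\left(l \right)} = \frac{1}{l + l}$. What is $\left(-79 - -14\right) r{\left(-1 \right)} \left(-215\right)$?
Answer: $- \frac{13975}{2} \approx -6987.5$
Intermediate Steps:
$r{\left(l \right)} = \frac{1}{2 l}$
$\left(-79 - -14\right) r{\left(-1 \right)} \left(-215\right) = \left(-79 - -14\right) \frac{1}{2 \left(-1\right)} \left(-215\right) = \left(-79 + 14\right) \frac{1}{2} \left(-1\right) \left(-215\right) = \left(-65\right) \left(- \frac{1}{2}\right) \left(-215\right) = \frac{65}{2} \left(-215\right) = - \frac{13975}{2}$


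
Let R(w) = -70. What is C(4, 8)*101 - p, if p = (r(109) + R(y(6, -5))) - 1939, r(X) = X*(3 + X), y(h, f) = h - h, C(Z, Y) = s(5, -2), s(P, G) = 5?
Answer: -9694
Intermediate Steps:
C(Z, Y) = 5
y(h, f) = 0
p = 10199 (p = (109*(3 + 109) - 70) - 1939 = (109*112 - 70) - 1939 = (12208 - 70) - 1939 = 12138 - 1939 = 10199)
C(4, 8)*101 - p = 5*101 - 1*10199 = 505 - 10199 = -9694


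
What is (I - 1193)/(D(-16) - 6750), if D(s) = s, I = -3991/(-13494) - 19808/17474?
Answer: 10826922251/61360894596 ≈ 0.17645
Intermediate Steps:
I = -7598093/9069006 (I = -3991*(-1/13494) - 19808*1/17474 = 307/1038 - 9904/8737 = -7598093/9069006 ≈ -0.83781)
(I - 1193)/(D(-16) - 6750) = (-7598093/9069006 - 1193)/(-16 - 6750) = -10826922251/9069006/(-6766) = -10826922251/9069006*(-1/6766) = 10826922251/61360894596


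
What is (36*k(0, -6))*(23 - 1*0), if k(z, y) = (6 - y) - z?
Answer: 9936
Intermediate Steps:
k(z, y) = 6 - y - z
(36*k(0, -6))*(23 - 1*0) = (36*(6 - 1*(-6) - 1*0))*(23 - 1*0) = (36*(6 + 6 + 0))*(23 + 0) = (36*12)*23 = 432*23 = 9936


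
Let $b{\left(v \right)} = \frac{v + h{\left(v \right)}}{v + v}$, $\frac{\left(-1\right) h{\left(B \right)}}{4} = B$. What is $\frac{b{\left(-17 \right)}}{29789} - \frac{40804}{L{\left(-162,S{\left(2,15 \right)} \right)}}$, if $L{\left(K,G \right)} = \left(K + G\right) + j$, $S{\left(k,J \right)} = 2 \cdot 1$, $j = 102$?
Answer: $\frac{1215510269}{1727762} \approx 703.52$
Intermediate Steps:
$h{\left(B \right)} = - 4 B$
$S{\left(k,J \right)} = 2$
$b{\left(v \right)} = - \frac{3}{2}$ ($b{\left(v \right)} = \frac{v - 4 v}{v + v} = \frac{\left(-3\right) v}{2 v} = - 3 v \frac{1}{2 v} = - \frac{3}{2}$)
$L{\left(K,G \right)} = 102 + G + K$ ($L{\left(K,G \right)} = \left(K + G\right) + 102 = \left(G + K\right) + 102 = 102 + G + K$)
$\frac{b{\left(-17 \right)}}{29789} - \frac{40804}{L{\left(-162,S{\left(2,15 \right)} \right)}} = - \frac{3}{2 \cdot 29789} - \frac{40804}{102 + 2 - 162} = \left(- \frac{3}{2}\right) \frac{1}{29789} - \frac{40804}{-58} = - \frac{3}{59578} - - \frac{20402}{29} = - \frac{3}{59578} + \frac{20402}{29} = \frac{1215510269}{1727762}$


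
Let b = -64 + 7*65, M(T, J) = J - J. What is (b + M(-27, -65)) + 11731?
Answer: 12122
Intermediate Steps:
M(T, J) = 0
b = 391 (b = -64 + 455 = 391)
(b + M(-27, -65)) + 11731 = (391 + 0) + 11731 = 391 + 11731 = 12122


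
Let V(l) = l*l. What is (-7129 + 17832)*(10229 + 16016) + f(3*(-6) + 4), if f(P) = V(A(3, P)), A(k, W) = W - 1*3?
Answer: 280900524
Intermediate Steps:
A(k, W) = -3 + W (A(k, W) = W - 3 = -3 + W)
V(l) = l²
f(P) = (-3 + P)²
(-7129 + 17832)*(10229 + 16016) + f(3*(-6) + 4) = (-7129 + 17832)*(10229 + 16016) + (-3 + (3*(-6) + 4))² = 10703*26245 + (-3 + (-18 + 4))² = 280900235 + (-3 - 14)² = 280900235 + (-17)² = 280900235 + 289 = 280900524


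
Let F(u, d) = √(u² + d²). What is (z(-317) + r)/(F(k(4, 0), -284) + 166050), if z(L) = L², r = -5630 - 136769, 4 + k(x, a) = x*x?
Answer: -69591555/275725217 + 8382*√202/275725217 ≈ -0.25196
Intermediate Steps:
k(x, a) = -4 + x² (k(x, a) = -4 + x*x = -4 + x²)
r = -142399
F(u, d) = √(d² + u²)
(z(-317) + r)/(F(k(4, 0), -284) + 166050) = ((-317)² - 142399)/(√((-284)² + (-4 + 4²)²) + 166050) = (100489 - 142399)/(√(80656 + (-4 + 16)²) + 166050) = -41910/(√(80656 + 12²) + 166050) = -41910/(√(80656 + 144) + 166050) = -41910/(√80800 + 166050) = -41910/(20*√202 + 166050) = -41910/(166050 + 20*√202)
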